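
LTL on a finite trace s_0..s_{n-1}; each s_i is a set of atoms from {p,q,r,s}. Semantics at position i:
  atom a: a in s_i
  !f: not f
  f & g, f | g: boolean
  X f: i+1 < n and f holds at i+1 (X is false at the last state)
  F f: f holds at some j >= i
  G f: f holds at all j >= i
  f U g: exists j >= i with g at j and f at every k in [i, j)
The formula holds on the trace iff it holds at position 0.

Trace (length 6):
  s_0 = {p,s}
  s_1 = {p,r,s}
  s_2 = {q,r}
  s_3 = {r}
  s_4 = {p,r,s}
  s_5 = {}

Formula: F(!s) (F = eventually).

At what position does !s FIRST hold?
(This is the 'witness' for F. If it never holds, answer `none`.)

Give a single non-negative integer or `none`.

s_0={p,s}: !s=False s=True
s_1={p,r,s}: !s=False s=True
s_2={q,r}: !s=True s=False
s_3={r}: !s=True s=False
s_4={p,r,s}: !s=False s=True
s_5={}: !s=True s=False
F(!s) holds; first witness at position 2.

Answer: 2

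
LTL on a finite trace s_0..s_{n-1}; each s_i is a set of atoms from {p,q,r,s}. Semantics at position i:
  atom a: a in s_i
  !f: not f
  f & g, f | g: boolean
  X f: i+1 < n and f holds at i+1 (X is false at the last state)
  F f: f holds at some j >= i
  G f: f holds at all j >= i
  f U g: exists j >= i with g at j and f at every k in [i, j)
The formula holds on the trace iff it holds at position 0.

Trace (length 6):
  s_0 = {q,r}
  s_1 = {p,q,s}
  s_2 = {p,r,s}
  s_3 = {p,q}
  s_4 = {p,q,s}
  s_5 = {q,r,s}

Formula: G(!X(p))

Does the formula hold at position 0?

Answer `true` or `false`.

Answer: false

Derivation:
s_0={q,r}: G(!X(p))=False !X(p)=False X(p)=True p=False
s_1={p,q,s}: G(!X(p))=False !X(p)=False X(p)=True p=True
s_2={p,r,s}: G(!X(p))=False !X(p)=False X(p)=True p=True
s_3={p,q}: G(!X(p))=False !X(p)=False X(p)=True p=True
s_4={p,q,s}: G(!X(p))=True !X(p)=True X(p)=False p=True
s_5={q,r,s}: G(!X(p))=True !X(p)=True X(p)=False p=False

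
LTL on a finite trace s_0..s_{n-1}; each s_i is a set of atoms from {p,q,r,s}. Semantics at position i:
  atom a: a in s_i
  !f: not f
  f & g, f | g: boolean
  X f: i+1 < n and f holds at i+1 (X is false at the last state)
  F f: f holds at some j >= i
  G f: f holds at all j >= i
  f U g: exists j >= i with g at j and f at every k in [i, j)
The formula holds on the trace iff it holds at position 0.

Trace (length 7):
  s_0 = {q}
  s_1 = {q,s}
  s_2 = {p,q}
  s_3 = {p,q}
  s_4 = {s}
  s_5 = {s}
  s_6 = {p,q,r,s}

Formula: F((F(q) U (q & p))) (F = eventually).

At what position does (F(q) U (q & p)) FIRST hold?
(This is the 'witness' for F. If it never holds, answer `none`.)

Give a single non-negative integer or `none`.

s_0={q}: (F(q) U (q & p))=True F(q)=True q=True (q & p)=False p=False
s_1={q,s}: (F(q) U (q & p))=True F(q)=True q=True (q & p)=False p=False
s_2={p,q}: (F(q) U (q & p))=True F(q)=True q=True (q & p)=True p=True
s_3={p,q}: (F(q) U (q & p))=True F(q)=True q=True (q & p)=True p=True
s_4={s}: (F(q) U (q & p))=True F(q)=True q=False (q & p)=False p=False
s_5={s}: (F(q) U (q & p))=True F(q)=True q=False (q & p)=False p=False
s_6={p,q,r,s}: (F(q) U (q & p))=True F(q)=True q=True (q & p)=True p=True
F((F(q) U (q & p))) holds; first witness at position 0.

Answer: 0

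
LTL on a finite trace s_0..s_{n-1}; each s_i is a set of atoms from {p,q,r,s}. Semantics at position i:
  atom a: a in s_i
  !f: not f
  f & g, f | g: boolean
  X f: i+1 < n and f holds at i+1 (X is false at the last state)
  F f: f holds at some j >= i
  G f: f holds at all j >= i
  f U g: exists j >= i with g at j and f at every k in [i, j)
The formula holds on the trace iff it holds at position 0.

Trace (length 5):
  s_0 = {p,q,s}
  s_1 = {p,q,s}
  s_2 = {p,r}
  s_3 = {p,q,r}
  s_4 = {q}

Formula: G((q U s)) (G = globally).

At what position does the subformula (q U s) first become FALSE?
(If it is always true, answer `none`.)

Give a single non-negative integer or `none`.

Answer: 2

Derivation:
s_0={p,q,s}: (q U s)=True q=True s=True
s_1={p,q,s}: (q U s)=True q=True s=True
s_2={p,r}: (q U s)=False q=False s=False
s_3={p,q,r}: (q U s)=False q=True s=False
s_4={q}: (q U s)=False q=True s=False
G((q U s)) holds globally = False
First violation at position 2.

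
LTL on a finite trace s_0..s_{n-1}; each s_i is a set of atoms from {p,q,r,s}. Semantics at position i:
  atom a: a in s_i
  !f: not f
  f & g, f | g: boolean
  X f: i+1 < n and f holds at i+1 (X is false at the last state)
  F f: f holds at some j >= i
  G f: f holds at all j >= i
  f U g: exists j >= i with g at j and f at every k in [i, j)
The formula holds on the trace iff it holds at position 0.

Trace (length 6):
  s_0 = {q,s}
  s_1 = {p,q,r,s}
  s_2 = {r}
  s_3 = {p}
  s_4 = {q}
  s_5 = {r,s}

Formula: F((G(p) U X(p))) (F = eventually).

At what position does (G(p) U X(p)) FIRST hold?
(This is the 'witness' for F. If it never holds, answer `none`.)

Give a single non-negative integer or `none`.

s_0={q,s}: (G(p) U X(p))=True G(p)=False p=False X(p)=True
s_1={p,q,r,s}: (G(p) U X(p))=False G(p)=False p=True X(p)=False
s_2={r}: (G(p) U X(p))=True G(p)=False p=False X(p)=True
s_3={p}: (G(p) U X(p))=False G(p)=False p=True X(p)=False
s_4={q}: (G(p) U X(p))=False G(p)=False p=False X(p)=False
s_5={r,s}: (G(p) U X(p))=False G(p)=False p=False X(p)=False
F((G(p) U X(p))) holds; first witness at position 0.

Answer: 0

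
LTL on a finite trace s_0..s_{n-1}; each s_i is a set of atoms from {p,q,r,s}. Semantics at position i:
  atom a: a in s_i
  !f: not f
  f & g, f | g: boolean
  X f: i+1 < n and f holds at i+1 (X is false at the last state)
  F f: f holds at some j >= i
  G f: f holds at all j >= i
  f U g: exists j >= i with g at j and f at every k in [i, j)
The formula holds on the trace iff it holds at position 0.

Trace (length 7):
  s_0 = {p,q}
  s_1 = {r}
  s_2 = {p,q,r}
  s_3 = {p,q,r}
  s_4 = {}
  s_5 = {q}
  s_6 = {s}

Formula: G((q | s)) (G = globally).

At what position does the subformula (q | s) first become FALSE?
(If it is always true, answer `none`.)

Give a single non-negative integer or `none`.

s_0={p,q}: (q | s)=True q=True s=False
s_1={r}: (q | s)=False q=False s=False
s_2={p,q,r}: (q | s)=True q=True s=False
s_3={p,q,r}: (q | s)=True q=True s=False
s_4={}: (q | s)=False q=False s=False
s_5={q}: (q | s)=True q=True s=False
s_6={s}: (q | s)=True q=False s=True
G((q | s)) holds globally = False
First violation at position 1.

Answer: 1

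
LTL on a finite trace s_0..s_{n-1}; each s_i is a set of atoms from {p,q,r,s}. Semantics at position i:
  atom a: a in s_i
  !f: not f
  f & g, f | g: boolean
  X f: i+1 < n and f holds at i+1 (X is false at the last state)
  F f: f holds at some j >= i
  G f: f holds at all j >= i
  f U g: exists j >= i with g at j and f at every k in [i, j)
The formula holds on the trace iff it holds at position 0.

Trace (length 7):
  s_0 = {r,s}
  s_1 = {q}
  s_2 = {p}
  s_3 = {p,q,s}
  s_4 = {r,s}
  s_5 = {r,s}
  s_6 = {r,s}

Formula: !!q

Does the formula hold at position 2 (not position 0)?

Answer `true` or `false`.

Answer: false

Derivation:
s_0={r,s}: !!q=False !q=True q=False
s_1={q}: !!q=True !q=False q=True
s_2={p}: !!q=False !q=True q=False
s_3={p,q,s}: !!q=True !q=False q=True
s_4={r,s}: !!q=False !q=True q=False
s_5={r,s}: !!q=False !q=True q=False
s_6={r,s}: !!q=False !q=True q=False
Evaluating at position 2: result = False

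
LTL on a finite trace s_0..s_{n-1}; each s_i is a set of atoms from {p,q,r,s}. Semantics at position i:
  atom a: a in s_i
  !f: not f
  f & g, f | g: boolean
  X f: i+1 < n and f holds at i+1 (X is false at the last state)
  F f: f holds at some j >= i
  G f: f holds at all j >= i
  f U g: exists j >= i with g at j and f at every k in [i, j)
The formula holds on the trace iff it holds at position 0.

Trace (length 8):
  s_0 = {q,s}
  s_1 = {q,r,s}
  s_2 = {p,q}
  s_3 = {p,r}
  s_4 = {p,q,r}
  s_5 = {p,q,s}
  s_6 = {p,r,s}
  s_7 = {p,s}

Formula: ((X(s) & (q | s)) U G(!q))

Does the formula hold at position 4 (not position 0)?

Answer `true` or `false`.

s_0={q,s}: ((X(s) & (q | s)) U G(!q))=False (X(s) & (q | s))=True X(s)=True s=True (q | s)=True q=True G(!q)=False !q=False
s_1={q,r,s}: ((X(s) & (q | s)) U G(!q))=False (X(s) & (q | s))=False X(s)=False s=True (q | s)=True q=True G(!q)=False !q=False
s_2={p,q}: ((X(s) & (q | s)) U G(!q))=False (X(s) & (q | s))=False X(s)=False s=False (q | s)=True q=True G(!q)=False !q=False
s_3={p,r}: ((X(s) & (q | s)) U G(!q))=False (X(s) & (q | s))=False X(s)=False s=False (q | s)=False q=False G(!q)=False !q=True
s_4={p,q,r}: ((X(s) & (q | s)) U G(!q))=True (X(s) & (q | s))=True X(s)=True s=False (q | s)=True q=True G(!q)=False !q=False
s_5={p,q,s}: ((X(s) & (q | s)) U G(!q))=True (X(s) & (q | s))=True X(s)=True s=True (q | s)=True q=True G(!q)=False !q=False
s_6={p,r,s}: ((X(s) & (q | s)) U G(!q))=True (X(s) & (q | s))=True X(s)=True s=True (q | s)=True q=False G(!q)=True !q=True
s_7={p,s}: ((X(s) & (q | s)) U G(!q))=True (X(s) & (q | s))=False X(s)=False s=True (q | s)=True q=False G(!q)=True !q=True
Evaluating at position 4: result = True

Answer: true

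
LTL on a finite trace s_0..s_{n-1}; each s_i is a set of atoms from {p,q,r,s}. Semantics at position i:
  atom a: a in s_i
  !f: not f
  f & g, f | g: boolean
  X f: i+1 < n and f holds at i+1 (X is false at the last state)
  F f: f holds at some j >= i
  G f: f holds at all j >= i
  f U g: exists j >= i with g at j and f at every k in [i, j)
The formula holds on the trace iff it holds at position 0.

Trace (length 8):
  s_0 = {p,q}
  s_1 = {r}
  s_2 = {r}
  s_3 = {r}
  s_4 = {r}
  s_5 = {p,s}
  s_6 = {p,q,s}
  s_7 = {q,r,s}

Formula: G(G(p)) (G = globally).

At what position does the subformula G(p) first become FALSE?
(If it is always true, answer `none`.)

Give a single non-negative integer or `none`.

s_0={p,q}: G(p)=False p=True
s_1={r}: G(p)=False p=False
s_2={r}: G(p)=False p=False
s_3={r}: G(p)=False p=False
s_4={r}: G(p)=False p=False
s_5={p,s}: G(p)=False p=True
s_6={p,q,s}: G(p)=False p=True
s_7={q,r,s}: G(p)=False p=False
G(G(p)) holds globally = False
First violation at position 0.

Answer: 0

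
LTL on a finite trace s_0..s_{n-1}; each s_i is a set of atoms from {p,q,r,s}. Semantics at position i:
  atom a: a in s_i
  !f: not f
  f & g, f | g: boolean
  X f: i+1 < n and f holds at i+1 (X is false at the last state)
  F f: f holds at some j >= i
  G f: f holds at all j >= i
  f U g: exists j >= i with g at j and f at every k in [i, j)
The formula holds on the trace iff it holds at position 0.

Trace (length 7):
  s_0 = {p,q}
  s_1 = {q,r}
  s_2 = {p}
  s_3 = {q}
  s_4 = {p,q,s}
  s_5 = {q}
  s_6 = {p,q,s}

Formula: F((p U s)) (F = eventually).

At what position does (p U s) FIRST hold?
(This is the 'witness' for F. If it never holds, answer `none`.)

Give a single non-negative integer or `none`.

Answer: 4

Derivation:
s_0={p,q}: (p U s)=False p=True s=False
s_1={q,r}: (p U s)=False p=False s=False
s_2={p}: (p U s)=False p=True s=False
s_3={q}: (p U s)=False p=False s=False
s_4={p,q,s}: (p U s)=True p=True s=True
s_5={q}: (p U s)=False p=False s=False
s_6={p,q,s}: (p U s)=True p=True s=True
F((p U s)) holds; first witness at position 4.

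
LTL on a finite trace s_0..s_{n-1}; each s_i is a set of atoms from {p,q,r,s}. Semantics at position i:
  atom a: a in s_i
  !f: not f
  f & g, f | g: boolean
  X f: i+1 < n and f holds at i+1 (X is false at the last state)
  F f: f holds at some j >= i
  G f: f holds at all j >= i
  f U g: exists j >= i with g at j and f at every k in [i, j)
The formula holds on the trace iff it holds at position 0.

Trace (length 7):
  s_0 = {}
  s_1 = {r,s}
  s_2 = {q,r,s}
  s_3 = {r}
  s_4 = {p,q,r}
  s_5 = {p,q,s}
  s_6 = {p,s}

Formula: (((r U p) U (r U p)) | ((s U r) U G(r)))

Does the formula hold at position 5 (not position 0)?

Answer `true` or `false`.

s_0={}: (((r U p) U (r U p)) | ((s U r) U G(r)))=False ((r U p) U (r U p))=False (r U p)=False r=False p=False ((s U r) U G(r))=False (s U r)=False s=False G(r)=False
s_1={r,s}: (((r U p) U (r U p)) | ((s U r) U G(r)))=True ((r U p) U (r U p))=True (r U p)=True r=True p=False ((s U r) U G(r))=False (s U r)=True s=True G(r)=False
s_2={q,r,s}: (((r U p) U (r U p)) | ((s U r) U G(r)))=True ((r U p) U (r U p))=True (r U p)=True r=True p=False ((s U r) U G(r))=False (s U r)=True s=True G(r)=False
s_3={r}: (((r U p) U (r U p)) | ((s U r) U G(r)))=True ((r U p) U (r U p))=True (r U p)=True r=True p=False ((s U r) U G(r))=False (s U r)=True s=False G(r)=False
s_4={p,q,r}: (((r U p) U (r U p)) | ((s U r) U G(r)))=True ((r U p) U (r U p))=True (r U p)=True r=True p=True ((s U r) U G(r))=False (s U r)=True s=False G(r)=False
s_5={p,q,s}: (((r U p) U (r U p)) | ((s U r) U G(r)))=True ((r U p) U (r U p))=True (r U p)=True r=False p=True ((s U r) U G(r))=False (s U r)=False s=True G(r)=False
s_6={p,s}: (((r U p) U (r U p)) | ((s U r) U G(r)))=True ((r U p) U (r U p))=True (r U p)=True r=False p=True ((s U r) U G(r))=False (s U r)=False s=True G(r)=False
Evaluating at position 5: result = True

Answer: true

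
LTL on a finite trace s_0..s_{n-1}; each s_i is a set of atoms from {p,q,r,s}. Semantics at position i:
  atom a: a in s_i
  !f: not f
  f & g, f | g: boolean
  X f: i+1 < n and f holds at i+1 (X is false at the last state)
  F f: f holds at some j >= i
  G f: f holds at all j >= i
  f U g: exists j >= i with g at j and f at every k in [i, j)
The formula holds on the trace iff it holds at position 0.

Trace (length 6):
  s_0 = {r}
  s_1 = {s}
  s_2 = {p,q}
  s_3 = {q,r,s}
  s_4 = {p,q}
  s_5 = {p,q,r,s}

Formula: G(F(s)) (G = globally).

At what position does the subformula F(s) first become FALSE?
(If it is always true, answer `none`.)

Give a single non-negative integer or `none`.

Answer: none

Derivation:
s_0={r}: F(s)=True s=False
s_1={s}: F(s)=True s=True
s_2={p,q}: F(s)=True s=False
s_3={q,r,s}: F(s)=True s=True
s_4={p,q}: F(s)=True s=False
s_5={p,q,r,s}: F(s)=True s=True
G(F(s)) holds globally = True
No violation — formula holds at every position.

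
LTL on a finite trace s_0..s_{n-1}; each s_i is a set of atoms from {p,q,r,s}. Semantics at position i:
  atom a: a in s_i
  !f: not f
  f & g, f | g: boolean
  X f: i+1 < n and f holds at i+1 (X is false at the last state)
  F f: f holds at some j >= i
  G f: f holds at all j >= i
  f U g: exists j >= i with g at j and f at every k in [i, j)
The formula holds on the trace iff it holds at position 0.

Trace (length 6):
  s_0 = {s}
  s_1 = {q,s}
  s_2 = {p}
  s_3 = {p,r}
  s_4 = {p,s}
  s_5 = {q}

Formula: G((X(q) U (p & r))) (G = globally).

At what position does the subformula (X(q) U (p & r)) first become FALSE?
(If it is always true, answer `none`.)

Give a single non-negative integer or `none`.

Answer: 0

Derivation:
s_0={s}: (X(q) U (p & r))=False X(q)=True q=False (p & r)=False p=False r=False
s_1={q,s}: (X(q) U (p & r))=False X(q)=False q=True (p & r)=False p=False r=False
s_2={p}: (X(q) U (p & r))=False X(q)=False q=False (p & r)=False p=True r=False
s_3={p,r}: (X(q) U (p & r))=True X(q)=False q=False (p & r)=True p=True r=True
s_4={p,s}: (X(q) U (p & r))=False X(q)=True q=False (p & r)=False p=True r=False
s_5={q}: (X(q) U (p & r))=False X(q)=False q=True (p & r)=False p=False r=False
G((X(q) U (p & r))) holds globally = False
First violation at position 0.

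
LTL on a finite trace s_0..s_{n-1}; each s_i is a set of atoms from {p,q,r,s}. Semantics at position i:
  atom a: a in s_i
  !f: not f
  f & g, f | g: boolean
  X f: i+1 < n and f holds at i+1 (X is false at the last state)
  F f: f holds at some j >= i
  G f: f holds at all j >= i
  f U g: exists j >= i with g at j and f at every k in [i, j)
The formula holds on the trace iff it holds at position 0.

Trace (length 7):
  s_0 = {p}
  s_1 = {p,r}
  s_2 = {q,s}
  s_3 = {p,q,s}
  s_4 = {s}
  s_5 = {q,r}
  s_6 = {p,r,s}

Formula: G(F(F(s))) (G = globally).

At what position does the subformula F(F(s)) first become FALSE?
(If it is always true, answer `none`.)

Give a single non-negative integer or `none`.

s_0={p}: F(F(s))=True F(s)=True s=False
s_1={p,r}: F(F(s))=True F(s)=True s=False
s_2={q,s}: F(F(s))=True F(s)=True s=True
s_3={p,q,s}: F(F(s))=True F(s)=True s=True
s_4={s}: F(F(s))=True F(s)=True s=True
s_5={q,r}: F(F(s))=True F(s)=True s=False
s_6={p,r,s}: F(F(s))=True F(s)=True s=True
G(F(F(s))) holds globally = True
No violation — formula holds at every position.

Answer: none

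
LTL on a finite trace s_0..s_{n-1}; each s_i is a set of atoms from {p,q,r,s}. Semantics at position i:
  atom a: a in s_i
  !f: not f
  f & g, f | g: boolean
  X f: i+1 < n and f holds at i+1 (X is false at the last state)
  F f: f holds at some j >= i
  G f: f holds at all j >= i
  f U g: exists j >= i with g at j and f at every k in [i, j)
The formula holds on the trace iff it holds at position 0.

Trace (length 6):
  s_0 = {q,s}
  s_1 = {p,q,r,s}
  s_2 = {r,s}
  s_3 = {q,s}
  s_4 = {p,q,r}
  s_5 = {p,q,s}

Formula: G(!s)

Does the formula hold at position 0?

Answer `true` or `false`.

s_0={q,s}: G(!s)=False !s=False s=True
s_1={p,q,r,s}: G(!s)=False !s=False s=True
s_2={r,s}: G(!s)=False !s=False s=True
s_3={q,s}: G(!s)=False !s=False s=True
s_4={p,q,r}: G(!s)=False !s=True s=False
s_5={p,q,s}: G(!s)=False !s=False s=True

Answer: false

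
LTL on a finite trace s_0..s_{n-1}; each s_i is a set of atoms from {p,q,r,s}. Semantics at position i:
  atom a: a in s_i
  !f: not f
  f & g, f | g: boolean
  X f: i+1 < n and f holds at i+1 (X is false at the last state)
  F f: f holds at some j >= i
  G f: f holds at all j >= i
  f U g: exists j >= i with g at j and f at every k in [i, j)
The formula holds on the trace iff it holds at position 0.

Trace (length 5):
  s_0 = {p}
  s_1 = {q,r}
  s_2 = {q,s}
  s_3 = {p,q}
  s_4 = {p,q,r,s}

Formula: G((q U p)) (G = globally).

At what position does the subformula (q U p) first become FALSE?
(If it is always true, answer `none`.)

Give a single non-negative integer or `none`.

s_0={p}: (q U p)=True q=False p=True
s_1={q,r}: (q U p)=True q=True p=False
s_2={q,s}: (q U p)=True q=True p=False
s_3={p,q}: (q U p)=True q=True p=True
s_4={p,q,r,s}: (q U p)=True q=True p=True
G((q U p)) holds globally = True
No violation — formula holds at every position.

Answer: none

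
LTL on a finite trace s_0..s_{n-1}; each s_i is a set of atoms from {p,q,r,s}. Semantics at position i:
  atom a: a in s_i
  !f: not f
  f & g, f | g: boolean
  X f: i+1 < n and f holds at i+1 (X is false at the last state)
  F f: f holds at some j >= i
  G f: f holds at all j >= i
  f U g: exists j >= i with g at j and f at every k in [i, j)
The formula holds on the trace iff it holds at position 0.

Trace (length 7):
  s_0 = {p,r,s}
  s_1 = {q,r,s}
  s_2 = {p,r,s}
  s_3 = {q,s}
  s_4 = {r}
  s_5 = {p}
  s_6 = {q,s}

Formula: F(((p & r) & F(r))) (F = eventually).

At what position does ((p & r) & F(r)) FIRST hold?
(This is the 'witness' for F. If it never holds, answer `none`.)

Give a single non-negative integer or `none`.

s_0={p,r,s}: ((p & r) & F(r))=True (p & r)=True p=True r=True F(r)=True
s_1={q,r,s}: ((p & r) & F(r))=False (p & r)=False p=False r=True F(r)=True
s_2={p,r,s}: ((p & r) & F(r))=True (p & r)=True p=True r=True F(r)=True
s_3={q,s}: ((p & r) & F(r))=False (p & r)=False p=False r=False F(r)=True
s_4={r}: ((p & r) & F(r))=False (p & r)=False p=False r=True F(r)=True
s_5={p}: ((p & r) & F(r))=False (p & r)=False p=True r=False F(r)=False
s_6={q,s}: ((p & r) & F(r))=False (p & r)=False p=False r=False F(r)=False
F(((p & r) & F(r))) holds; first witness at position 0.

Answer: 0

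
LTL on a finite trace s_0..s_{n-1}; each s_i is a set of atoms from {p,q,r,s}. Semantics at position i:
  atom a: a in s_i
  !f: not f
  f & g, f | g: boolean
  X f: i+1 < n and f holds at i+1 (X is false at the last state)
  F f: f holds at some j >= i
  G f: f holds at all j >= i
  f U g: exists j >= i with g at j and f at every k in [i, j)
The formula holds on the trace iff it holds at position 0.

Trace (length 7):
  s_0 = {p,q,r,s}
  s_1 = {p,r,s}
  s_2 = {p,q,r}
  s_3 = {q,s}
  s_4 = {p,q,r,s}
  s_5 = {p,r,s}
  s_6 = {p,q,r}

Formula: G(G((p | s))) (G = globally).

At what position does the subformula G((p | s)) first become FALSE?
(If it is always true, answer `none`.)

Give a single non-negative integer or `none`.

s_0={p,q,r,s}: G((p | s))=True (p | s)=True p=True s=True
s_1={p,r,s}: G((p | s))=True (p | s)=True p=True s=True
s_2={p,q,r}: G((p | s))=True (p | s)=True p=True s=False
s_3={q,s}: G((p | s))=True (p | s)=True p=False s=True
s_4={p,q,r,s}: G((p | s))=True (p | s)=True p=True s=True
s_5={p,r,s}: G((p | s))=True (p | s)=True p=True s=True
s_6={p,q,r}: G((p | s))=True (p | s)=True p=True s=False
G(G((p | s))) holds globally = True
No violation — formula holds at every position.

Answer: none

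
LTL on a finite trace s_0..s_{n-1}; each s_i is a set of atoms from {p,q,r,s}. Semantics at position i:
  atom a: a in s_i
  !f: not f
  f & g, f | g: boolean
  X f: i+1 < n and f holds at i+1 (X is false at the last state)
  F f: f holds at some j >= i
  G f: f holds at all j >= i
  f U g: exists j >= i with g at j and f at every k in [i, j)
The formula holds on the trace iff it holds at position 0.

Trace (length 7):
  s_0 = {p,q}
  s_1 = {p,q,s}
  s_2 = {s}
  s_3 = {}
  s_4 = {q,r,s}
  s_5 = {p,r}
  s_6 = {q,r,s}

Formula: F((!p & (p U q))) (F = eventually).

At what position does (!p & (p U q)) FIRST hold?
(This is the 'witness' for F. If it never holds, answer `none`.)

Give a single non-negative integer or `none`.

Answer: 4

Derivation:
s_0={p,q}: (!p & (p U q))=False !p=False p=True (p U q)=True q=True
s_1={p,q,s}: (!p & (p U q))=False !p=False p=True (p U q)=True q=True
s_2={s}: (!p & (p U q))=False !p=True p=False (p U q)=False q=False
s_3={}: (!p & (p U q))=False !p=True p=False (p U q)=False q=False
s_4={q,r,s}: (!p & (p U q))=True !p=True p=False (p U q)=True q=True
s_5={p,r}: (!p & (p U q))=False !p=False p=True (p U q)=True q=False
s_6={q,r,s}: (!p & (p U q))=True !p=True p=False (p U q)=True q=True
F((!p & (p U q))) holds; first witness at position 4.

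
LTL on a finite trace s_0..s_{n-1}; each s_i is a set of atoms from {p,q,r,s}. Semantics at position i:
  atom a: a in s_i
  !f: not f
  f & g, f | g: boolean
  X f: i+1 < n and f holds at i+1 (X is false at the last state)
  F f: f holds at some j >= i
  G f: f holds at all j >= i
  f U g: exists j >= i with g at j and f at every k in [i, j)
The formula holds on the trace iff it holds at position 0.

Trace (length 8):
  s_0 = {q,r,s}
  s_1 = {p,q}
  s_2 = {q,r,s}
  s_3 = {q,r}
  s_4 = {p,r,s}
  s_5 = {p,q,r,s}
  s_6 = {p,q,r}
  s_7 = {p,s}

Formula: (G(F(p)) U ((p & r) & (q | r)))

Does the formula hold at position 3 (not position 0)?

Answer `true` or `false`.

s_0={q,r,s}: (G(F(p)) U ((p & r) & (q | r)))=True G(F(p))=True F(p)=True p=False ((p & r) & (q | r))=False (p & r)=False r=True (q | r)=True q=True
s_1={p,q}: (G(F(p)) U ((p & r) & (q | r)))=True G(F(p))=True F(p)=True p=True ((p & r) & (q | r))=False (p & r)=False r=False (q | r)=True q=True
s_2={q,r,s}: (G(F(p)) U ((p & r) & (q | r)))=True G(F(p))=True F(p)=True p=False ((p & r) & (q | r))=False (p & r)=False r=True (q | r)=True q=True
s_3={q,r}: (G(F(p)) U ((p & r) & (q | r)))=True G(F(p))=True F(p)=True p=False ((p & r) & (q | r))=False (p & r)=False r=True (q | r)=True q=True
s_4={p,r,s}: (G(F(p)) U ((p & r) & (q | r)))=True G(F(p))=True F(p)=True p=True ((p & r) & (q | r))=True (p & r)=True r=True (q | r)=True q=False
s_5={p,q,r,s}: (G(F(p)) U ((p & r) & (q | r)))=True G(F(p))=True F(p)=True p=True ((p & r) & (q | r))=True (p & r)=True r=True (q | r)=True q=True
s_6={p,q,r}: (G(F(p)) U ((p & r) & (q | r)))=True G(F(p))=True F(p)=True p=True ((p & r) & (q | r))=True (p & r)=True r=True (q | r)=True q=True
s_7={p,s}: (G(F(p)) U ((p & r) & (q | r)))=False G(F(p))=True F(p)=True p=True ((p & r) & (q | r))=False (p & r)=False r=False (q | r)=False q=False
Evaluating at position 3: result = True

Answer: true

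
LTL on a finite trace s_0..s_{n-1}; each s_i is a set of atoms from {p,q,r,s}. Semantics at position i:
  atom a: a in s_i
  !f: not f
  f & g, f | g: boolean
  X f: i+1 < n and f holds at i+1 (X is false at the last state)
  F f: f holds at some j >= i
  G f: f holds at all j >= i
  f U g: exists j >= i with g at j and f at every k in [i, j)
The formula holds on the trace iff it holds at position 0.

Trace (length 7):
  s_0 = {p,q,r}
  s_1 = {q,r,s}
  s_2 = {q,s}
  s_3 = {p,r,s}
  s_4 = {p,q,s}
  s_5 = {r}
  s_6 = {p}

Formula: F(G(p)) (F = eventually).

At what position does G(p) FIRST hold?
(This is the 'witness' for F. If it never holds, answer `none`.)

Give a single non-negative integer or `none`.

Answer: 6

Derivation:
s_0={p,q,r}: G(p)=False p=True
s_1={q,r,s}: G(p)=False p=False
s_2={q,s}: G(p)=False p=False
s_3={p,r,s}: G(p)=False p=True
s_4={p,q,s}: G(p)=False p=True
s_5={r}: G(p)=False p=False
s_6={p}: G(p)=True p=True
F(G(p)) holds; first witness at position 6.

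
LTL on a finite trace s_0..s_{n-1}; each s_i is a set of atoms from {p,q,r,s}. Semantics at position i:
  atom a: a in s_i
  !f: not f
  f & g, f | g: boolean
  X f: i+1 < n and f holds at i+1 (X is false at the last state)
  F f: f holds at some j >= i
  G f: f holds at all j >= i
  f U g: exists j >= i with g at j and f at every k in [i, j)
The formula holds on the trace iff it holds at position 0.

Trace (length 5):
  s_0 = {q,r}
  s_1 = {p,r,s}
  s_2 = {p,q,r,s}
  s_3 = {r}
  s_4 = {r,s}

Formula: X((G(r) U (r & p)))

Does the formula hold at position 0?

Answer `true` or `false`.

s_0={q,r}: X((G(r) U (r & p)))=True (G(r) U (r & p))=True G(r)=True r=True (r & p)=False p=False
s_1={p,r,s}: X((G(r) U (r & p)))=True (G(r) U (r & p))=True G(r)=True r=True (r & p)=True p=True
s_2={p,q,r,s}: X((G(r) U (r & p)))=False (G(r) U (r & p))=True G(r)=True r=True (r & p)=True p=True
s_3={r}: X((G(r) U (r & p)))=False (G(r) U (r & p))=False G(r)=True r=True (r & p)=False p=False
s_4={r,s}: X((G(r) U (r & p)))=False (G(r) U (r & p))=False G(r)=True r=True (r & p)=False p=False

Answer: true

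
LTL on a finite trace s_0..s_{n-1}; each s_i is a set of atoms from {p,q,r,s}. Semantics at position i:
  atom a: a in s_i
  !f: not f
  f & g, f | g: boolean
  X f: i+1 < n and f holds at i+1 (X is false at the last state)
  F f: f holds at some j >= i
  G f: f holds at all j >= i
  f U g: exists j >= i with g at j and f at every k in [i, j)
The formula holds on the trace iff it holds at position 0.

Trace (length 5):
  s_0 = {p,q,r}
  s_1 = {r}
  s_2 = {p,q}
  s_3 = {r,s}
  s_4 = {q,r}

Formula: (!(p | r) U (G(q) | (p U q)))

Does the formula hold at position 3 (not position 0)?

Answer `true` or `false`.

Answer: false

Derivation:
s_0={p,q,r}: (!(p | r) U (G(q) | (p U q)))=True !(p | r)=False (p | r)=True p=True r=True (G(q) | (p U q))=True G(q)=False q=True (p U q)=True
s_1={r}: (!(p | r) U (G(q) | (p U q)))=False !(p | r)=False (p | r)=True p=False r=True (G(q) | (p U q))=False G(q)=False q=False (p U q)=False
s_2={p,q}: (!(p | r) U (G(q) | (p U q)))=True !(p | r)=False (p | r)=True p=True r=False (G(q) | (p U q))=True G(q)=False q=True (p U q)=True
s_3={r,s}: (!(p | r) U (G(q) | (p U q)))=False !(p | r)=False (p | r)=True p=False r=True (G(q) | (p U q))=False G(q)=False q=False (p U q)=False
s_4={q,r}: (!(p | r) U (G(q) | (p U q)))=True !(p | r)=False (p | r)=True p=False r=True (G(q) | (p U q))=True G(q)=True q=True (p U q)=True
Evaluating at position 3: result = False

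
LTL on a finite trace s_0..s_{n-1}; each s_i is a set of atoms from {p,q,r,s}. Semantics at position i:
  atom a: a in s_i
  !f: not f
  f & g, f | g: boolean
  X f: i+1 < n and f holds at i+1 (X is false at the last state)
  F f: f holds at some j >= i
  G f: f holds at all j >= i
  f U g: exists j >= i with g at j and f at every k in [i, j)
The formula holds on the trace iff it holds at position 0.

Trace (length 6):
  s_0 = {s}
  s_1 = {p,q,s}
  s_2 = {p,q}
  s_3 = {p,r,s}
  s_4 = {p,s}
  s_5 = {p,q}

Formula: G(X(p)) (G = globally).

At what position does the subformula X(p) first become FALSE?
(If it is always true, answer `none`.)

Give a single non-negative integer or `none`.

s_0={s}: X(p)=True p=False
s_1={p,q,s}: X(p)=True p=True
s_2={p,q}: X(p)=True p=True
s_3={p,r,s}: X(p)=True p=True
s_4={p,s}: X(p)=True p=True
s_5={p,q}: X(p)=False p=True
G(X(p)) holds globally = False
First violation at position 5.

Answer: 5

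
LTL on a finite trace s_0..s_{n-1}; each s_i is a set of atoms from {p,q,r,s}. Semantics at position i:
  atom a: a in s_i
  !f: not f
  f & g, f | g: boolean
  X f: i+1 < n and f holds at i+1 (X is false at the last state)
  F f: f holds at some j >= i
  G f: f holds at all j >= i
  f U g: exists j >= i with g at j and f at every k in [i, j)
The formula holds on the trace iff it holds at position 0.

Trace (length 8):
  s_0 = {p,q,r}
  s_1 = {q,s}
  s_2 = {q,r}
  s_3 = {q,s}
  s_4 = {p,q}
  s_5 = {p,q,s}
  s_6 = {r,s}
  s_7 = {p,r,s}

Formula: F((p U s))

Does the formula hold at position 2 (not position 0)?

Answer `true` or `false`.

s_0={p,q,r}: F((p U s))=True (p U s)=True p=True s=False
s_1={q,s}: F((p U s))=True (p U s)=True p=False s=True
s_2={q,r}: F((p U s))=True (p U s)=False p=False s=False
s_3={q,s}: F((p U s))=True (p U s)=True p=False s=True
s_4={p,q}: F((p U s))=True (p U s)=True p=True s=False
s_5={p,q,s}: F((p U s))=True (p U s)=True p=True s=True
s_6={r,s}: F((p U s))=True (p U s)=True p=False s=True
s_7={p,r,s}: F((p U s))=True (p U s)=True p=True s=True
Evaluating at position 2: result = True

Answer: true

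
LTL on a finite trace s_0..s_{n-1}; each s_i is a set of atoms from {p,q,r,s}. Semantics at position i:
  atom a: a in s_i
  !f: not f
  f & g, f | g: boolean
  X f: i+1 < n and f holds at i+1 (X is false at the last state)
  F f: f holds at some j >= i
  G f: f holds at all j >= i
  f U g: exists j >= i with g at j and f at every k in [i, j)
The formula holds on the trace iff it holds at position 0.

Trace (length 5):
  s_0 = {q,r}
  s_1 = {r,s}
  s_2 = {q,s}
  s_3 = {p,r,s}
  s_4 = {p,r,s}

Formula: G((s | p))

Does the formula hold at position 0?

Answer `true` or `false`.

s_0={q,r}: G((s | p))=False (s | p)=False s=False p=False
s_1={r,s}: G((s | p))=True (s | p)=True s=True p=False
s_2={q,s}: G((s | p))=True (s | p)=True s=True p=False
s_3={p,r,s}: G((s | p))=True (s | p)=True s=True p=True
s_4={p,r,s}: G((s | p))=True (s | p)=True s=True p=True

Answer: false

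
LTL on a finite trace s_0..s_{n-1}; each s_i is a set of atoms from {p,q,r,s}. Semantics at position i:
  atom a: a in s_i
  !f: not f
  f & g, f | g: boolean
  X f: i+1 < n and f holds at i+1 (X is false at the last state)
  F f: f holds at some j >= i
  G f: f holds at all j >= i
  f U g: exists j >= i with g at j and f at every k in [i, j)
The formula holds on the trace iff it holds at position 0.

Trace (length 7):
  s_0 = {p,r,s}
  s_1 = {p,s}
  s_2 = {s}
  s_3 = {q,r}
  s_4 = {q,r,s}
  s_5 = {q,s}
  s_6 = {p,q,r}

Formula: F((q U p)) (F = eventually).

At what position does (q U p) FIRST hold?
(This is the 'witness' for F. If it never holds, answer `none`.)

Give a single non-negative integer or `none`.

s_0={p,r,s}: (q U p)=True q=False p=True
s_1={p,s}: (q U p)=True q=False p=True
s_2={s}: (q U p)=False q=False p=False
s_3={q,r}: (q U p)=True q=True p=False
s_4={q,r,s}: (q U p)=True q=True p=False
s_5={q,s}: (q U p)=True q=True p=False
s_6={p,q,r}: (q U p)=True q=True p=True
F((q U p)) holds; first witness at position 0.

Answer: 0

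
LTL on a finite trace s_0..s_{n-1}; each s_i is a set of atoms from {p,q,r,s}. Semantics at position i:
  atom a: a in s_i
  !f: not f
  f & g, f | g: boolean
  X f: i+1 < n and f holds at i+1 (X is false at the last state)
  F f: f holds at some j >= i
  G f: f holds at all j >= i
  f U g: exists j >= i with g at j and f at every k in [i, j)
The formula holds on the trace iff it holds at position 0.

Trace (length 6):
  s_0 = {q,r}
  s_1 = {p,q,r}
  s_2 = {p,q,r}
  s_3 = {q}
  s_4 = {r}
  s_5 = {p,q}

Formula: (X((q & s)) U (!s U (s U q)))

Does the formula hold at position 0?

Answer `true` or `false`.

Answer: true

Derivation:
s_0={q,r}: (X((q & s)) U (!s U (s U q)))=True X((q & s))=False (q & s)=False q=True s=False (!s U (s U q))=True !s=True (s U q)=True
s_1={p,q,r}: (X((q & s)) U (!s U (s U q)))=True X((q & s))=False (q & s)=False q=True s=False (!s U (s U q))=True !s=True (s U q)=True
s_2={p,q,r}: (X((q & s)) U (!s U (s U q)))=True X((q & s))=False (q & s)=False q=True s=False (!s U (s U q))=True !s=True (s U q)=True
s_3={q}: (X((q & s)) U (!s U (s U q)))=True X((q & s))=False (q & s)=False q=True s=False (!s U (s U q))=True !s=True (s U q)=True
s_4={r}: (X((q & s)) U (!s U (s U q)))=True X((q & s))=False (q & s)=False q=False s=False (!s U (s U q))=True !s=True (s U q)=False
s_5={p,q}: (X((q & s)) U (!s U (s U q)))=True X((q & s))=False (q & s)=False q=True s=False (!s U (s U q))=True !s=True (s U q)=True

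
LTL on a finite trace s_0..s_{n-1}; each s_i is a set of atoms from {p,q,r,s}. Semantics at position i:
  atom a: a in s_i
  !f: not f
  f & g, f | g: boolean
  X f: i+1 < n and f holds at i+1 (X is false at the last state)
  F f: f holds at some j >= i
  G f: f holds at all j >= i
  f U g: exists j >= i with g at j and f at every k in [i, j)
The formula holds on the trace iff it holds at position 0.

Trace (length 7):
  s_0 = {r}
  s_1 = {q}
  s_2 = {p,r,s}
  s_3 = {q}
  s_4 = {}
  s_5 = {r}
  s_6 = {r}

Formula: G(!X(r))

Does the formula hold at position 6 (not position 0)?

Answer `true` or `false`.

Answer: true

Derivation:
s_0={r}: G(!X(r))=False !X(r)=True X(r)=False r=True
s_1={q}: G(!X(r))=False !X(r)=False X(r)=True r=False
s_2={p,r,s}: G(!X(r))=False !X(r)=True X(r)=False r=True
s_3={q}: G(!X(r))=False !X(r)=True X(r)=False r=False
s_4={}: G(!X(r))=False !X(r)=False X(r)=True r=False
s_5={r}: G(!X(r))=False !X(r)=False X(r)=True r=True
s_6={r}: G(!X(r))=True !X(r)=True X(r)=False r=True
Evaluating at position 6: result = True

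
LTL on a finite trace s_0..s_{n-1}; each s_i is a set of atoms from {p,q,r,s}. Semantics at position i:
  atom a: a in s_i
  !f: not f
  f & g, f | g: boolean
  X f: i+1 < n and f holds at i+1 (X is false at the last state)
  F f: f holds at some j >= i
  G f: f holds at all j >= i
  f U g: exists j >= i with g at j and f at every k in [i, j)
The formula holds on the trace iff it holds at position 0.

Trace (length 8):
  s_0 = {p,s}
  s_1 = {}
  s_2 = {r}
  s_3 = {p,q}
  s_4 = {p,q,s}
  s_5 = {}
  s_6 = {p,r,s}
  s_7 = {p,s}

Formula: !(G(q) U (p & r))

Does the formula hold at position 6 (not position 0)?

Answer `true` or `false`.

s_0={p,s}: !(G(q) U (p & r))=True (G(q) U (p & r))=False G(q)=False q=False (p & r)=False p=True r=False
s_1={}: !(G(q) U (p & r))=True (G(q) U (p & r))=False G(q)=False q=False (p & r)=False p=False r=False
s_2={r}: !(G(q) U (p & r))=True (G(q) U (p & r))=False G(q)=False q=False (p & r)=False p=False r=True
s_3={p,q}: !(G(q) U (p & r))=True (G(q) U (p & r))=False G(q)=False q=True (p & r)=False p=True r=False
s_4={p,q,s}: !(G(q) U (p & r))=True (G(q) U (p & r))=False G(q)=False q=True (p & r)=False p=True r=False
s_5={}: !(G(q) U (p & r))=True (G(q) U (p & r))=False G(q)=False q=False (p & r)=False p=False r=False
s_6={p,r,s}: !(G(q) U (p & r))=False (G(q) U (p & r))=True G(q)=False q=False (p & r)=True p=True r=True
s_7={p,s}: !(G(q) U (p & r))=True (G(q) U (p & r))=False G(q)=False q=False (p & r)=False p=True r=False
Evaluating at position 6: result = False

Answer: false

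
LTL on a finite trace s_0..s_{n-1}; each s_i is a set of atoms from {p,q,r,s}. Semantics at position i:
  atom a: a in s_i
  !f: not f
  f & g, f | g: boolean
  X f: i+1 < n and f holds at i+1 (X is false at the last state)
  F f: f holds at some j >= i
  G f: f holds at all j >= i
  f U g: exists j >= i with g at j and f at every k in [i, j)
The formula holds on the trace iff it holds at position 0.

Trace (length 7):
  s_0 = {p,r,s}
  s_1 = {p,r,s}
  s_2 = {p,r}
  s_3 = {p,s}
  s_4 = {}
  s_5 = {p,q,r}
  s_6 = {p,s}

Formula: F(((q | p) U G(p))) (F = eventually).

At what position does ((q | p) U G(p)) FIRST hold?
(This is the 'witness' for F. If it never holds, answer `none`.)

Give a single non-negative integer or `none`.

Answer: 5

Derivation:
s_0={p,r,s}: ((q | p) U G(p))=False (q | p)=True q=False p=True G(p)=False
s_1={p,r,s}: ((q | p) U G(p))=False (q | p)=True q=False p=True G(p)=False
s_2={p,r}: ((q | p) U G(p))=False (q | p)=True q=False p=True G(p)=False
s_3={p,s}: ((q | p) U G(p))=False (q | p)=True q=False p=True G(p)=False
s_4={}: ((q | p) U G(p))=False (q | p)=False q=False p=False G(p)=False
s_5={p,q,r}: ((q | p) U G(p))=True (q | p)=True q=True p=True G(p)=True
s_6={p,s}: ((q | p) U G(p))=True (q | p)=True q=False p=True G(p)=True
F(((q | p) U G(p))) holds; first witness at position 5.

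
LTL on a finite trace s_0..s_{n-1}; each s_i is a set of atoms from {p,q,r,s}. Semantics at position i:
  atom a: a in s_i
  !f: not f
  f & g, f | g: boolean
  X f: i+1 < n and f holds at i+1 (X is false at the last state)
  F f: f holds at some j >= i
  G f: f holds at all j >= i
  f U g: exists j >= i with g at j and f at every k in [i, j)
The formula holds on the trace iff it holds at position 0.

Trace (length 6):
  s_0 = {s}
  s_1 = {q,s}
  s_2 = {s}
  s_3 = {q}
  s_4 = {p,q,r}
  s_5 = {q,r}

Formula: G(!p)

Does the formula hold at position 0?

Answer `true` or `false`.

Answer: false

Derivation:
s_0={s}: G(!p)=False !p=True p=False
s_1={q,s}: G(!p)=False !p=True p=False
s_2={s}: G(!p)=False !p=True p=False
s_3={q}: G(!p)=False !p=True p=False
s_4={p,q,r}: G(!p)=False !p=False p=True
s_5={q,r}: G(!p)=True !p=True p=False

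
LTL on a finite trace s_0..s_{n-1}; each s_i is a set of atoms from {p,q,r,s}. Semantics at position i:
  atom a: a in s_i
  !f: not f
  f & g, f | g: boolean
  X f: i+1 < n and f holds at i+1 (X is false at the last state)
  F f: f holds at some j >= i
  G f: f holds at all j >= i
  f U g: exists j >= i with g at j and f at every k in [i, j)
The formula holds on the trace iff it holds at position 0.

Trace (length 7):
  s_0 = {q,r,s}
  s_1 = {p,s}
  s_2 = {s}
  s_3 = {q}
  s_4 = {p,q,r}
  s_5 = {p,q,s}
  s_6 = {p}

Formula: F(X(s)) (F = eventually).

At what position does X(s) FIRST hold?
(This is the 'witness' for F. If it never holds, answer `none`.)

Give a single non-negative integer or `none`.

s_0={q,r,s}: X(s)=True s=True
s_1={p,s}: X(s)=True s=True
s_2={s}: X(s)=False s=True
s_3={q}: X(s)=False s=False
s_4={p,q,r}: X(s)=True s=False
s_5={p,q,s}: X(s)=False s=True
s_6={p}: X(s)=False s=False
F(X(s)) holds; first witness at position 0.

Answer: 0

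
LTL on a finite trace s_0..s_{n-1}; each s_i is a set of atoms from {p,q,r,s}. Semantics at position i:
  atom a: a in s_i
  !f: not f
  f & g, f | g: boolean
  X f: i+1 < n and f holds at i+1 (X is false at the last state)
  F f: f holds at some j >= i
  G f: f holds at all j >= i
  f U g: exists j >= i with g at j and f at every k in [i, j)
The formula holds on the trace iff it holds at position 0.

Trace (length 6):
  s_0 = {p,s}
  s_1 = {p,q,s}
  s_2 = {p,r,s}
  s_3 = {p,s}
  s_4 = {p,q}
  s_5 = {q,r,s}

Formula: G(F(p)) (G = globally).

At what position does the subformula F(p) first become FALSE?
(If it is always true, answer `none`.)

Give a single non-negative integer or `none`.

Answer: 5

Derivation:
s_0={p,s}: F(p)=True p=True
s_1={p,q,s}: F(p)=True p=True
s_2={p,r,s}: F(p)=True p=True
s_3={p,s}: F(p)=True p=True
s_4={p,q}: F(p)=True p=True
s_5={q,r,s}: F(p)=False p=False
G(F(p)) holds globally = False
First violation at position 5.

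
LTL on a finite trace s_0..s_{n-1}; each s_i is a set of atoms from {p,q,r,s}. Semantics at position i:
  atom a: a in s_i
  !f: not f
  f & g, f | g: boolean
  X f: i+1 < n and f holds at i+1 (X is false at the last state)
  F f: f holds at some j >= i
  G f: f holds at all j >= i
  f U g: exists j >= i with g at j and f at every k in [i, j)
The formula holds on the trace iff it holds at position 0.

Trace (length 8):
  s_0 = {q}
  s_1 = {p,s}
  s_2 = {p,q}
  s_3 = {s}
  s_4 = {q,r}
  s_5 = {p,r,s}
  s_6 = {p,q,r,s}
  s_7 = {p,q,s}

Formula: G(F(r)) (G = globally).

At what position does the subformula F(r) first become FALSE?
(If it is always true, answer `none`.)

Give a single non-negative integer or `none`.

s_0={q}: F(r)=True r=False
s_1={p,s}: F(r)=True r=False
s_2={p,q}: F(r)=True r=False
s_3={s}: F(r)=True r=False
s_4={q,r}: F(r)=True r=True
s_5={p,r,s}: F(r)=True r=True
s_6={p,q,r,s}: F(r)=True r=True
s_7={p,q,s}: F(r)=False r=False
G(F(r)) holds globally = False
First violation at position 7.

Answer: 7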